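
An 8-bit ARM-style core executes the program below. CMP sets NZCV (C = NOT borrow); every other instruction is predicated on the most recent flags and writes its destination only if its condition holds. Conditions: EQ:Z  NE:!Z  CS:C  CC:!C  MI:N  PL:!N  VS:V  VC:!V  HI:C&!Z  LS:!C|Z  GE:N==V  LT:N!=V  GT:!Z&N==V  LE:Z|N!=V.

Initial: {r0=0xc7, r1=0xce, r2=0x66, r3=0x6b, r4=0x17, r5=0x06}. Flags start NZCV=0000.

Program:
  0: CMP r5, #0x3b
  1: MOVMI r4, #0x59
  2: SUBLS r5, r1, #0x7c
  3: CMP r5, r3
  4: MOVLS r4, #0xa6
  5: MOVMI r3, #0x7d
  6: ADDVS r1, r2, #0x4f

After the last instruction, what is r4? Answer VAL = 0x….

VAL = 0xa6

0: ✓ CMP  NZCV=1000
1: ✓ MOVMI  r4←0x59
2: ✓ SUBLS  r5←0x52
3: ✓ CMP  NZCV=1000
4: ✓ MOVLS  r4←0xa6
5: ✓ MOVMI  r3←0x7d
6: · ADDVS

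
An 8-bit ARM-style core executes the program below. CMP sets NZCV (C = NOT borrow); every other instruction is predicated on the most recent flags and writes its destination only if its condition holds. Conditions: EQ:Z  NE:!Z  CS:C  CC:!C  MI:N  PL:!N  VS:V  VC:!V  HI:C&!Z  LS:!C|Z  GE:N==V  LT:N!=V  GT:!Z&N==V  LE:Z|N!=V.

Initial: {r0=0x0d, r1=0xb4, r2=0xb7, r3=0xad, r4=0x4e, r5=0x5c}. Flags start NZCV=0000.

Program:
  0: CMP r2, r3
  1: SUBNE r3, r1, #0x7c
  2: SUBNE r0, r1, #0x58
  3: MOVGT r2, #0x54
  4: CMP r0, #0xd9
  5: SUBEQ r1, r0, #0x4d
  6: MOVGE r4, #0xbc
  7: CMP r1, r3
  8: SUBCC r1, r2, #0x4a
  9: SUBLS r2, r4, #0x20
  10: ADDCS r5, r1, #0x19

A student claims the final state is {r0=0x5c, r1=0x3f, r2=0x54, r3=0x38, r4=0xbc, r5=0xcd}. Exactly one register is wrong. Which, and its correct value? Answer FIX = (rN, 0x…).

FIX = (r1, 0xb4)

[0] flags=0010 → (cmp)
[1] flags=0010 NE?T → r3=0x38
[2] flags=0010 NE?T → r0=0x5c
[3] flags=0010 GT?T → r2=0x54
[4] flags=1001 → (cmp)
[5] flags=1001 EQ?F → skip
[6] flags=1001 GE?T → r4=0xbc
[7] flags=0011 → (cmp)
[8] flags=0011 CC?F → skip
[9] flags=0011 LS?F → skip
[10] flags=0011 CS?T → r5=0xcd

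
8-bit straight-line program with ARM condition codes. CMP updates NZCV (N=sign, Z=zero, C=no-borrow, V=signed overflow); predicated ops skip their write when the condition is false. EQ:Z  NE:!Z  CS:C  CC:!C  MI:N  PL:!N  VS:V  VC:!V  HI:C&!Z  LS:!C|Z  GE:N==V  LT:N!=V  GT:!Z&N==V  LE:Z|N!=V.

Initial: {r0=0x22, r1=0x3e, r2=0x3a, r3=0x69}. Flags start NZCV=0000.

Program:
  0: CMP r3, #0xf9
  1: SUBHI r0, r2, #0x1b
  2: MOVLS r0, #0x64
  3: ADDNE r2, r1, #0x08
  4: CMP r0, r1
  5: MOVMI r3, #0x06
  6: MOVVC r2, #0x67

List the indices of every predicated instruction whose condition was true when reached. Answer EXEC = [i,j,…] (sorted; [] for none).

EXEC = [2,3,6]

0: ✓ CMP  NZCV=0000
1: · SUBHI
2: ✓ MOVLS  r0←0x64
3: ✓ ADDNE  r2←0x46
4: ✓ CMP  NZCV=0010
5: · MOVMI
6: ✓ MOVVC  r2←0x67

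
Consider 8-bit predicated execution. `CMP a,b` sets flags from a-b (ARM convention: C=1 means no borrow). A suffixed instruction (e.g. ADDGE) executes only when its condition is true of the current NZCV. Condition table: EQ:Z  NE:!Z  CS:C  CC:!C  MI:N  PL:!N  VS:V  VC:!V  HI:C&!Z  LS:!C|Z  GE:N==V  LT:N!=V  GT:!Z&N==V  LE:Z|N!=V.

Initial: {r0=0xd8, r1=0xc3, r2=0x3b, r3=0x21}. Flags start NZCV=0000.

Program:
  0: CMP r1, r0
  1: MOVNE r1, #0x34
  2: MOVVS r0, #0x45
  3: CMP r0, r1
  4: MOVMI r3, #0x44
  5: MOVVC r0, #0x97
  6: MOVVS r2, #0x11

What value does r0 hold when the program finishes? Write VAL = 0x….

VAL = 0x97

0: ✓ CMP  NZCV=1000
1: ✓ MOVNE  r1←0x34
2: · MOVVS
3: ✓ CMP  NZCV=1010
4: ✓ MOVMI  r3←0x44
5: ✓ MOVVC  r0←0x97
6: · MOVVS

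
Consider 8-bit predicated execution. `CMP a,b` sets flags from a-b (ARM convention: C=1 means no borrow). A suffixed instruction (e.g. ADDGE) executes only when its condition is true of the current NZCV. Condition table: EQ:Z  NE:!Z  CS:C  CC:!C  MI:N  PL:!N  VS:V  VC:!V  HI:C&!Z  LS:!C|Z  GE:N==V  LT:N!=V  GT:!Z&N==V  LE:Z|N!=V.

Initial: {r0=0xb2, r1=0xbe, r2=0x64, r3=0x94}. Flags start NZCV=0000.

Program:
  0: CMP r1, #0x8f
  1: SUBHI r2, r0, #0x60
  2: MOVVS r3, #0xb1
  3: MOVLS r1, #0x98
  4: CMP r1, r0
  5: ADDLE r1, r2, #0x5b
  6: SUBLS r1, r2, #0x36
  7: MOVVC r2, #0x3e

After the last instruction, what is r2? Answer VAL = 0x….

VAL = 0x3e

0: ✓ CMP  NZCV=0010
1: ✓ SUBHI  r2←0x52
2: · MOVVS
3: · MOVLS
4: ✓ CMP  NZCV=0010
5: · ADDLE
6: · SUBLS
7: ✓ MOVVC  r2←0x3e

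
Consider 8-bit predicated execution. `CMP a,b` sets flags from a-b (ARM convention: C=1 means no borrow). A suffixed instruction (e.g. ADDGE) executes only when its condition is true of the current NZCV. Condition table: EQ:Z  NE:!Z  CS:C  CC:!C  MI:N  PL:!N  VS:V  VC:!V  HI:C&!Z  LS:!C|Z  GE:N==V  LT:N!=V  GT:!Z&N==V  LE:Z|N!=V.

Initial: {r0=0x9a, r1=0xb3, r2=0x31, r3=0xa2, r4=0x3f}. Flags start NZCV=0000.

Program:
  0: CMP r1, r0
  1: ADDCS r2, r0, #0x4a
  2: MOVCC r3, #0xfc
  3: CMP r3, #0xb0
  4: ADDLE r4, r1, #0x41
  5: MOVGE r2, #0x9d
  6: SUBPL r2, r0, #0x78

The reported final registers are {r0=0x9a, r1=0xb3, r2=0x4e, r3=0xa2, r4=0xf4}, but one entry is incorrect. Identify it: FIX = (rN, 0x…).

[0] flags=0010 → (cmp)
[1] flags=0010 CS?T → r2=0xe4
[2] flags=0010 CC?F → skip
[3] flags=1000 → (cmp)
[4] flags=1000 LE?T → r4=0xf4
[5] flags=1000 GE?F → skip
[6] flags=1000 PL?F → skip

FIX = (r2, 0xe4)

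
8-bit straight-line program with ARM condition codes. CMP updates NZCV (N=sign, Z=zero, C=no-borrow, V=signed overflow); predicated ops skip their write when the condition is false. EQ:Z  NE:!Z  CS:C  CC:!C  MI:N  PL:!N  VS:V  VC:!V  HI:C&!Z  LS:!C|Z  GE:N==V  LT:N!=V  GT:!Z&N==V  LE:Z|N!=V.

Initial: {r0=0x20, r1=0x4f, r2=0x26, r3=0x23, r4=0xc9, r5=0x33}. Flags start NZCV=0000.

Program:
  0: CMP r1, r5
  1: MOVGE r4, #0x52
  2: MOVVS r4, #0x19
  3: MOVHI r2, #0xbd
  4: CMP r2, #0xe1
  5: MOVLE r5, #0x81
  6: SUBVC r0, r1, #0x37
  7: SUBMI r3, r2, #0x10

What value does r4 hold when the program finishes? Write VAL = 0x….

0: ✓ CMP  NZCV=0010
1: ✓ MOVGE  r4←0x52
2: · MOVVS
3: ✓ MOVHI  r2←0xbd
4: ✓ CMP  NZCV=1000
5: ✓ MOVLE  r5←0x81
6: ✓ SUBVC  r0←0x18
7: ✓ SUBMI  r3←0xad

VAL = 0x52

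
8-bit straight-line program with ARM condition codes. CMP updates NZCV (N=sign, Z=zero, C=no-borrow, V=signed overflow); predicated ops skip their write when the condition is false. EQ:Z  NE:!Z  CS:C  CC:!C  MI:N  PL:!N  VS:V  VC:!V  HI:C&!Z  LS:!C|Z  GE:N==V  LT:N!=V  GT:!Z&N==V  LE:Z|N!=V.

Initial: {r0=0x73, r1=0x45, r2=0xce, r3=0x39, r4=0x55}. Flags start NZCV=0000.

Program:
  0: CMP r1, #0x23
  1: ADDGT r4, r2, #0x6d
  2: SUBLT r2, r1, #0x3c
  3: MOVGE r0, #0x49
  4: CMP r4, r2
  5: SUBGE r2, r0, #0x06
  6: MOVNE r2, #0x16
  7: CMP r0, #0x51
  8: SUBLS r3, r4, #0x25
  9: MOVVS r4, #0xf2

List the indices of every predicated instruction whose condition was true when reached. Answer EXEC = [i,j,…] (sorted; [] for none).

[0] flags=0010 → (cmp)
[1] flags=0010 GT?T → r4=0x3b
[2] flags=0010 LT?F → skip
[3] flags=0010 GE?T → r0=0x49
[4] flags=0000 → (cmp)
[5] flags=0000 GE?T → r2=0x43
[6] flags=0000 NE?T → r2=0x16
[7] flags=1000 → (cmp)
[8] flags=1000 LS?T → r3=0x16
[9] flags=1000 VS?F → skip

EXEC = [1,3,5,6,8]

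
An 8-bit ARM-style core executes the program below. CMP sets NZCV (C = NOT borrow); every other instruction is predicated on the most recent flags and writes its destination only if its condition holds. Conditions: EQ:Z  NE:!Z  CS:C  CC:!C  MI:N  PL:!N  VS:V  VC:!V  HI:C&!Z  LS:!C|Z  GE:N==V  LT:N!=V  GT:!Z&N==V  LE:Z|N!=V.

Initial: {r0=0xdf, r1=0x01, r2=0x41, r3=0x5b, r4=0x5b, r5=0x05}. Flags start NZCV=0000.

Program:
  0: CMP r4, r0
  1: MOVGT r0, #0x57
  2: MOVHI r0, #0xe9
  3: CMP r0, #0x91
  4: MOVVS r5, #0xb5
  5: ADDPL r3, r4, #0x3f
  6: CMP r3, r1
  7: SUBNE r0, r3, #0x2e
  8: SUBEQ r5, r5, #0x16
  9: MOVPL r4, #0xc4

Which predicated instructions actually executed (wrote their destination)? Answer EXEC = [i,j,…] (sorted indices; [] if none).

EXEC = [1,4,7,9]

0: ✓ CMP  NZCV=0000
1: ✓ MOVGT  r0←0x57
2: · MOVHI
3: ✓ CMP  NZCV=1001
4: ✓ MOVVS  r5←0xb5
5: · ADDPL
6: ✓ CMP  NZCV=0010
7: ✓ SUBNE  r0←0x2d
8: · SUBEQ
9: ✓ MOVPL  r4←0xc4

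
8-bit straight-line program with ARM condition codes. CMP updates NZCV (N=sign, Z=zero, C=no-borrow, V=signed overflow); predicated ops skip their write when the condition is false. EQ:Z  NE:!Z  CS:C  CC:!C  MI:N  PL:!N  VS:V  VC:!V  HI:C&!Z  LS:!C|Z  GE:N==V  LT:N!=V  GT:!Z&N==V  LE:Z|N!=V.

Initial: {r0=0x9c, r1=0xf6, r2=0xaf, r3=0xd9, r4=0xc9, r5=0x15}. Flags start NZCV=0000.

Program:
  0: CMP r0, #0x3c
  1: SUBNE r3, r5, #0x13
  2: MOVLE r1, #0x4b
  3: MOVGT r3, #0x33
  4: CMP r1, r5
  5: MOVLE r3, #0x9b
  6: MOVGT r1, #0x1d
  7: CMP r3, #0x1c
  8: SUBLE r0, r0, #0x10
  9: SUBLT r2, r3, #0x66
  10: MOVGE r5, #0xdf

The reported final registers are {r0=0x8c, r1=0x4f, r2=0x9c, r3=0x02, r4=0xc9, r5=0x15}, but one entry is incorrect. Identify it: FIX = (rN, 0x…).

0: ✓ CMP  NZCV=0011
1: ✓ SUBNE  r3←0x02
2: ✓ MOVLE  r1←0x4b
3: · MOVGT
4: ✓ CMP  NZCV=0010
5: · MOVLE
6: ✓ MOVGT  r1←0x1d
7: ✓ CMP  NZCV=1000
8: ✓ SUBLE  r0←0x8c
9: ✓ SUBLT  r2←0x9c
10: · MOVGE

FIX = (r1, 0x1d)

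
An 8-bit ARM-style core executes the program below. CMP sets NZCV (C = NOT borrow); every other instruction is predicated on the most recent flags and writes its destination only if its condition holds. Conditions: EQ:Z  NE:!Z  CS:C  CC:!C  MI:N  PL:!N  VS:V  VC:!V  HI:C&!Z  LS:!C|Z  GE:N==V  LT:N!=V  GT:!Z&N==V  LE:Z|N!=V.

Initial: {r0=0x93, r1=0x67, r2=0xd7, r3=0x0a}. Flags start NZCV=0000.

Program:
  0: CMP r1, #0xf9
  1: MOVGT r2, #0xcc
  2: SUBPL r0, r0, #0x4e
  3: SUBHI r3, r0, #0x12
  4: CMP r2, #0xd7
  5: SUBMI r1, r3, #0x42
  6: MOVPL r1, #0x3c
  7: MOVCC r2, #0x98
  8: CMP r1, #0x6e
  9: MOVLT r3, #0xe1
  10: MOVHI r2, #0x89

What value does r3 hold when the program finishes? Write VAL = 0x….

0: ✓ CMP  NZCV=0000
1: ✓ MOVGT  r2←0xcc
2: ✓ SUBPL  r0←0x45
3: · SUBHI
4: ✓ CMP  NZCV=1000
5: ✓ SUBMI  r1←0xc8
6: · MOVPL
7: ✓ MOVCC  r2←0x98
8: ✓ CMP  NZCV=0011
9: ✓ MOVLT  r3←0xe1
10: ✓ MOVHI  r2←0x89

VAL = 0xe1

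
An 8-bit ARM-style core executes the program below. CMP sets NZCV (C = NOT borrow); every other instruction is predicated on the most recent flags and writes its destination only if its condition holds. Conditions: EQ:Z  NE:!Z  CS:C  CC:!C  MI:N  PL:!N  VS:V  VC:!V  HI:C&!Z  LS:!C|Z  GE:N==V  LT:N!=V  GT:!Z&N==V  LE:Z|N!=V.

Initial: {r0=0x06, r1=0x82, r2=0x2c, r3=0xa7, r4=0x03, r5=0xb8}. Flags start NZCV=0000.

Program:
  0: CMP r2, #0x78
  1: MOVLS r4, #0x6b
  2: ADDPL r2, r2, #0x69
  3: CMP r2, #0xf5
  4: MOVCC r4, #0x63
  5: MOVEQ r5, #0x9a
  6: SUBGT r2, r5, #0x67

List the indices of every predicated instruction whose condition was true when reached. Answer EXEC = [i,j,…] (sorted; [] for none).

EXEC = [1,4,6]

[0] flags=1000 → (cmp)
[1] flags=1000 LS?T → r4=0x6b
[2] flags=1000 PL?F → skip
[3] flags=0000 → (cmp)
[4] flags=0000 CC?T → r4=0x63
[5] flags=0000 EQ?F → skip
[6] flags=0000 GT?T → r2=0x51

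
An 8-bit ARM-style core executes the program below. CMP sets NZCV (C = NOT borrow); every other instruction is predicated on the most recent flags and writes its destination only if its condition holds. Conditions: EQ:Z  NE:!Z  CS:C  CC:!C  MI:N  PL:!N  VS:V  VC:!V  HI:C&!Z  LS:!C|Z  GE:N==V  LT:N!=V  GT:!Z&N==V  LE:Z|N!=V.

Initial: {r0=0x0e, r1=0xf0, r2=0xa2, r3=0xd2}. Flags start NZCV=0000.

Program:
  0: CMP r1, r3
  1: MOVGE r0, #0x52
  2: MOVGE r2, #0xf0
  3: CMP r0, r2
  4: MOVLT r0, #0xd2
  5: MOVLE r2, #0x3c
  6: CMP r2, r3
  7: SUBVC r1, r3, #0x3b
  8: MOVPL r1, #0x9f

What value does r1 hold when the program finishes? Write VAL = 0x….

VAL = 0x9f

0: ✓ CMP  NZCV=0010
1: ✓ MOVGE  r0←0x52
2: ✓ MOVGE  r2←0xf0
3: ✓ CMP  NZCV=0000
4: · MOVLT
5: · MOVLE
6: ✓ CMP  NZCV=0010
7: ✓ SUBVC  r1←0x97
8: ✓ MOVPL  r1←0x9f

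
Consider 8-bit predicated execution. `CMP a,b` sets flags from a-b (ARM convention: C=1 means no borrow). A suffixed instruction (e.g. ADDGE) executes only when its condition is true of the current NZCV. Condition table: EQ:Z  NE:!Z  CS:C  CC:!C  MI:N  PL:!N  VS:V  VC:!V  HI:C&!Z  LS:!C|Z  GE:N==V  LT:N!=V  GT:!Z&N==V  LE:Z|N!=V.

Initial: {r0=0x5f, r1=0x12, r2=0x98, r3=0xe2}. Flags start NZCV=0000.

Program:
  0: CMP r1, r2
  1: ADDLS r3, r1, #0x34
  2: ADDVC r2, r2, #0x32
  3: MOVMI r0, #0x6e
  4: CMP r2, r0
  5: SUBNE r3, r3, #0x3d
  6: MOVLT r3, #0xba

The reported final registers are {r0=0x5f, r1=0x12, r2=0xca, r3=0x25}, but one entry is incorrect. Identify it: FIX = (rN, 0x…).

FIX = (r3, 0xba)

[0] flags=0000 → (cmp)
[1] flags=0000 LS?T → r3=0x46
[2] flags=0000 VC?T → r2=0xca
[3] flags=0000 MI?F → skip
[4] flags=0011 → (cmp)
[5] flags=0011 NE?T → r3=0x09
[6] flags=0011 LT?T → r3=0xba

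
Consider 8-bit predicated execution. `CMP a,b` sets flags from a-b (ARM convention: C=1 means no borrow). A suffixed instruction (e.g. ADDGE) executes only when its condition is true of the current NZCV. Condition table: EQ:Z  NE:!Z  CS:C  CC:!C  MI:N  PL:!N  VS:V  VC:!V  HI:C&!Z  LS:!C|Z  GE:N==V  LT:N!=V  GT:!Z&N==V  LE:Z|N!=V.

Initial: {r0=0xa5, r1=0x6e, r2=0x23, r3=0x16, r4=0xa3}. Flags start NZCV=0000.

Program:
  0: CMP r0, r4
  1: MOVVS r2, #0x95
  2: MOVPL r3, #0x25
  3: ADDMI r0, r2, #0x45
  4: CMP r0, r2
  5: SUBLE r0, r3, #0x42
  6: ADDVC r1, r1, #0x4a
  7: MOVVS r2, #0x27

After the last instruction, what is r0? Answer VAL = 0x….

VAL = 0xe3

0: ✓ CMP  NZCV=0010
1: · MOVVS
2: ✓ MOVPL  r3←0x25
3: · ADDMI
4: ✓ CMP  NZCV=1010
5: ✓ SUBLE  r0←0xe3
6: ✓ ADDVC  r1←0xb8
7: · MOVVS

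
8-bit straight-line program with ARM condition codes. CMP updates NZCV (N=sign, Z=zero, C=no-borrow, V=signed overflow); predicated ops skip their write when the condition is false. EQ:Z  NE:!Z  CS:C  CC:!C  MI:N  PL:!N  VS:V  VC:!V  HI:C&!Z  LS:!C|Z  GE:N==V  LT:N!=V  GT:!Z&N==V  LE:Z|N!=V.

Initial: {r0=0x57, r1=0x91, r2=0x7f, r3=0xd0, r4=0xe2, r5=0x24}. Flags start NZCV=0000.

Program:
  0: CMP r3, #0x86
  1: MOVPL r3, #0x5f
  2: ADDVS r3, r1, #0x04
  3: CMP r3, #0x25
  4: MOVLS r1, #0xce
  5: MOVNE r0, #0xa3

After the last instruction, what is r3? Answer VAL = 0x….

VAL = 0x5f

0: ✓ CMP  NZCV=0010
1: ✓ MOVPL  r3←0x5f
2: · ADDVS
3: ✓ CMP  NZCV=0010
4: · MOVLS
5: ✓ MOVNE  r0←0xa3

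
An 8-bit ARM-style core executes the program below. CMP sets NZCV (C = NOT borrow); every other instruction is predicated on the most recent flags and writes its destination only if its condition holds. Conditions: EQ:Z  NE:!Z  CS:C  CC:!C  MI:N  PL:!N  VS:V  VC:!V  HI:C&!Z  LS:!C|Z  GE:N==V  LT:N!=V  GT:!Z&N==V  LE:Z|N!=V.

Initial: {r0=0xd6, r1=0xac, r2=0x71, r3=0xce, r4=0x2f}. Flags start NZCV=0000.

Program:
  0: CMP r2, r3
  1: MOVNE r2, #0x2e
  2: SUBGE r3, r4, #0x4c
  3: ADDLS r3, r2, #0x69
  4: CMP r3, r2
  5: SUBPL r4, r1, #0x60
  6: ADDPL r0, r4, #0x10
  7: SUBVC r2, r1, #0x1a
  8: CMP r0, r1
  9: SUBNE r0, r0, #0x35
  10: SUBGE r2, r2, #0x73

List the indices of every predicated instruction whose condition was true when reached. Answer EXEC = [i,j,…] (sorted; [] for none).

EXEC = [1,2,3,5,6,9,10]

0: ✓ CMP  NZCV=1001
1: ✓ MOVNE  r2←0x2e
2: ✓ SUBGE  r3←0xe3
3: ✓ ADDLS  r3←0x97
4: ✓ CMP  NZCV=0011
5: ✓ SUBPL  r4←0x4c
6: ✓ ADDPL  r0←0x5c
7: · SUBVC
8: ✓ CMP  NZCV=1001
9: ✓ SUBNE  r0←0x27
10: ✓ SUBGE  r2←0xbb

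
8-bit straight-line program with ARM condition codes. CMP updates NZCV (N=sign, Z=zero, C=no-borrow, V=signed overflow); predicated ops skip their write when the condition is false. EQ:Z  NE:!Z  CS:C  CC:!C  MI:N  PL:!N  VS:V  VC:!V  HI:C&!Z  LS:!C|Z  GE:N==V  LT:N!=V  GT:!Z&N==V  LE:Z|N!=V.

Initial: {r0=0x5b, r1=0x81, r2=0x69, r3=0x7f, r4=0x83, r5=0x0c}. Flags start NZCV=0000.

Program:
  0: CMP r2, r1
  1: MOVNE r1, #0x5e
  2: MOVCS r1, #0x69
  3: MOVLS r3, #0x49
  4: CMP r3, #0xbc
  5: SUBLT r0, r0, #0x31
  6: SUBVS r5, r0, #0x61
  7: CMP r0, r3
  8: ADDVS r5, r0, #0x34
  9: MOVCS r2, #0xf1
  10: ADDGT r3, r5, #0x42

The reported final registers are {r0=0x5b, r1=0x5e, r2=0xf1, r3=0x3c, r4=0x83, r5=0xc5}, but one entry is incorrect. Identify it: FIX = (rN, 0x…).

0: ✓ CMP  NZCV=1001
1: ✓ MOVNE  r1←0x5e
2: · MOVCS
3: ✓ MOVLS  r3←0x49
4: ✓ CMP  NZCV=1001
5: · SUBLT
6: ✓ SUBVS  r5←0xfa
7: ✓ CMP  NZCV=0010
8: · ADDVS
9: ✓ MOVCS  r2←0xf1
10: ✓ ADDGT  r3←0x3c

FIX = (r5, 0xfa)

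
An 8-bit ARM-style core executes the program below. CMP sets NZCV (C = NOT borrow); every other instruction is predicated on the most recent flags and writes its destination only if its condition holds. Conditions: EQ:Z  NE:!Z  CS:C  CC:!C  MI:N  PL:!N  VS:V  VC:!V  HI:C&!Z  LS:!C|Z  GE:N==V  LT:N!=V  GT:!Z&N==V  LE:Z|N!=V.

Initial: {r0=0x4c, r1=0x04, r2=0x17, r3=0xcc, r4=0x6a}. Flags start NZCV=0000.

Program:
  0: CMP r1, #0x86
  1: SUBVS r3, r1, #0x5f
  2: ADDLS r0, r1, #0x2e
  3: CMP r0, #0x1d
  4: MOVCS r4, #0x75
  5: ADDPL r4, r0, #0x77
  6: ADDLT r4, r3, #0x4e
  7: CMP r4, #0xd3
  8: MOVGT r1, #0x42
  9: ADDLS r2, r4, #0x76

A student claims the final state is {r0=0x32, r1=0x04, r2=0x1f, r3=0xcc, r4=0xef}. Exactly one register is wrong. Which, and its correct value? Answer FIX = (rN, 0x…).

FIX = (r4, 0xa9)

0: ✓ CMP  NZCV=0000
1: · SUBVS
2: ✓ ADDLS  r0←0x32
3: ✓ CMP  NZCV=0010
4: ✓ MOVCS  r4←0x75
5: ✓ ADDPL  r4←0xa9
6: · ADDLT
7: ✓ CMP  NZCV=1000
8: · MOVGT
9: ✓ ADDLS  r2←0x1f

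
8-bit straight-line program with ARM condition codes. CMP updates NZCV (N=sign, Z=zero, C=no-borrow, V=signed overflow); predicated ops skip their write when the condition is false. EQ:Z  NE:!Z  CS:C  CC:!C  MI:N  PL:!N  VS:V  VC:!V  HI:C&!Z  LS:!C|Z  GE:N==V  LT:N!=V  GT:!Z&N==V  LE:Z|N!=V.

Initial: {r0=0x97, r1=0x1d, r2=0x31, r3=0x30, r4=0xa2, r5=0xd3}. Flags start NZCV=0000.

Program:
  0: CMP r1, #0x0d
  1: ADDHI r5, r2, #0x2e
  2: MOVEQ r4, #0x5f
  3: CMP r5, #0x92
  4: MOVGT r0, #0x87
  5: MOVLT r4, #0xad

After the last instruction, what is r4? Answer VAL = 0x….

0: ✓ CMP  NZCV=0010
1: ✓ ADDHI  r5←0x5f
2: · MOVEQ
3: ✓ CMP  NZCV=1001
4: ✓ MOVGT  r0←0x87
5: · MOVLT

VAL = 0xa2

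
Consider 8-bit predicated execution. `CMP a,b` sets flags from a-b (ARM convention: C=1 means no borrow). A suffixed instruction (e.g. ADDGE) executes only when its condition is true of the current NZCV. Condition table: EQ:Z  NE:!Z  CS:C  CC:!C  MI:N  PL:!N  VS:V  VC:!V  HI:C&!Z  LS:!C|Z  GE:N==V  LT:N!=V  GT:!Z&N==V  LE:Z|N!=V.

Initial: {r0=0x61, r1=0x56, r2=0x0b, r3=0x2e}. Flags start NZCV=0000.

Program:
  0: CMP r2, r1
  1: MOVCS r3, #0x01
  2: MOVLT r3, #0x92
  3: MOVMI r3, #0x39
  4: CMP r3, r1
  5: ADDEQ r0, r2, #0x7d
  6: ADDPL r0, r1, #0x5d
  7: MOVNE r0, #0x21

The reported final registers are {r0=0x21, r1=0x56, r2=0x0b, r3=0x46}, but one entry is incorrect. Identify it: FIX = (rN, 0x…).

FIX = (r3, 0x39)

0: ✓ CMP  NZCV=1000
1: · MOVCS
2: ✓ MOVLT  r3←0x92
3: ✓ MOVMI  r3←0x39
4: ✓ CMP  NZCV=1000
5: · ADDEQ
6: · ADDPL
7: ✓ MOVNE  r0←0x21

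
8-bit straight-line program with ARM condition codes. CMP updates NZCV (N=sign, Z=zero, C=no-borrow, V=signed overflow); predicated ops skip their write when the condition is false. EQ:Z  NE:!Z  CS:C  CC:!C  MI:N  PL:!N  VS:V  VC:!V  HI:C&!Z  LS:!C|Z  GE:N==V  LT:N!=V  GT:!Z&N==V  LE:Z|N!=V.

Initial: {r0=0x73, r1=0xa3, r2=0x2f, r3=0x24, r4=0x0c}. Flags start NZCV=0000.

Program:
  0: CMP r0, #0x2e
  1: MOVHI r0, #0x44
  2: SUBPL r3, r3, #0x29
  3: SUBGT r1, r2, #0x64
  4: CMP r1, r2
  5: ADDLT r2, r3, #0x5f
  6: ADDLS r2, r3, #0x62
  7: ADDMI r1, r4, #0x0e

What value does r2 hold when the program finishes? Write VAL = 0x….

0: ✓ CMP  NZCV=0010
1: ✓ MOVHI  r0←0x44
2: ✓ SUBPL  r3←0xfb
3: ✓ SUBGT  r1←0xcb
4: ✓ CMP  NZCV=1010
5: ✓ ADDLT  r2←0x5a
6: · ADDLS
7: ✓ ADDMI  r1←0x1a

VAL = 0x5a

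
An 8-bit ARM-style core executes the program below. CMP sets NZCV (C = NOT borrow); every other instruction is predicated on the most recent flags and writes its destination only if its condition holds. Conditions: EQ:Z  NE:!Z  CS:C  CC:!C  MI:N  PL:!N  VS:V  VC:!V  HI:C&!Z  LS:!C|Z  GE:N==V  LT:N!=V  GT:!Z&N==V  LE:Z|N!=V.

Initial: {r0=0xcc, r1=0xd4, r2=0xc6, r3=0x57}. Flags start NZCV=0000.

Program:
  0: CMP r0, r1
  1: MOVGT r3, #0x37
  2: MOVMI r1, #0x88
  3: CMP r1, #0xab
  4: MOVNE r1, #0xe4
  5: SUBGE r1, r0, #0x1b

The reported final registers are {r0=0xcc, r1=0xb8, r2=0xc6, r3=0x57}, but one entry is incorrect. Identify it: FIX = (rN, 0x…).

0: ✓ CMP  NZCV=1000
1: · MOVGT
2: ✓ MOVMI  r1←0x88
3: ✓ CMP  NZCV=1000
4: ✓ MOVNE  r1←0xe4
5: · SUBGE

FIX = (r1, 0xe4)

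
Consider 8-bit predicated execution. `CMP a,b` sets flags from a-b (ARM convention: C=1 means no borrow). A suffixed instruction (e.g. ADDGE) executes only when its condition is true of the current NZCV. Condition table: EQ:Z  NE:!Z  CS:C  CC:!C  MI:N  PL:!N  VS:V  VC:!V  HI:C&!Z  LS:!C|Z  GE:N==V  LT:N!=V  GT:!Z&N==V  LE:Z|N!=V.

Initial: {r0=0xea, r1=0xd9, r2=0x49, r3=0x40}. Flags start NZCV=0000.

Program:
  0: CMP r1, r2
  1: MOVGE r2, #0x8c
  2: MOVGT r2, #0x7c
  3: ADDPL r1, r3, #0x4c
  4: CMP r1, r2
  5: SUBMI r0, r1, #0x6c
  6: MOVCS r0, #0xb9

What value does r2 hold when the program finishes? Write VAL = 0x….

[0] flags=1010 → (cmp)
[1] flags=1010 GE?F → skip
[2] flags=1010 GT?F → skip
[3] flags=1010 PL?F → skip
[4] flags=1010 → (cmp)
[5] flags=1010 MI?T → r0=0x6d
[6] flags=1010 CS?T → r0=0xb9

VAL = 0x49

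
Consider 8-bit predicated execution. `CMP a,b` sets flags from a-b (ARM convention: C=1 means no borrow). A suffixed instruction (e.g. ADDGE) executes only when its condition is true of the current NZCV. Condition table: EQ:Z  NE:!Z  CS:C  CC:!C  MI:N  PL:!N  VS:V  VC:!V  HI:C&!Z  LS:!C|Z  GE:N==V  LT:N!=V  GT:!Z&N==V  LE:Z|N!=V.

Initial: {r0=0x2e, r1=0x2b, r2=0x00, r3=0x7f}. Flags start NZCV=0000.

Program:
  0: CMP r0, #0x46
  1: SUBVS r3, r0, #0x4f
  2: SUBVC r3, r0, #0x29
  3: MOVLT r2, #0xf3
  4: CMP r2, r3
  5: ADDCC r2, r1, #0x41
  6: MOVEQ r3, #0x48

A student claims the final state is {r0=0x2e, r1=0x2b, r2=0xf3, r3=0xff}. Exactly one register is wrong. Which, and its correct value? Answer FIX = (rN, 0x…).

FIX = (r3, 0x05)

0: ✓ CMP  NZCV=1000
1: · SUBVS
2: ✓ SUBVC  r3←0x05
3: ✓ MOVLT  r2←0xf3
4: ✓ CMP  NZCV=1010
5: · ADDCC
6: · MOVEQ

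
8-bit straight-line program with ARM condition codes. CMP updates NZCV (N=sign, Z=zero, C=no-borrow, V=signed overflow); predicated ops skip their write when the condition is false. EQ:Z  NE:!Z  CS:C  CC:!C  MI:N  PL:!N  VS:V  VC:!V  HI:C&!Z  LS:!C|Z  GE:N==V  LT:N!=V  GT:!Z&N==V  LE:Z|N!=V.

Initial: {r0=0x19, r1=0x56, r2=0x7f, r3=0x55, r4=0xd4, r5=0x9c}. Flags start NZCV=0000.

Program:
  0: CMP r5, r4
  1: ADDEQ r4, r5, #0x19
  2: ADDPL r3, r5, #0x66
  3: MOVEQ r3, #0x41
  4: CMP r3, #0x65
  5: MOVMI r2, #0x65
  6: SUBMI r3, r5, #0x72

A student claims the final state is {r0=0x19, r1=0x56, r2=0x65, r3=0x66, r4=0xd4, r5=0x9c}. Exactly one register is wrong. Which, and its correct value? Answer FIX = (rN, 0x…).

FIX = (r3, 0x2a)

0: ✓ CMP  NZCV=1000
1: · ADDEQ
2: · ADDPL
3: · MOVEQ
4: ✓ CMP  NZCV=1000
5: ✓ MOVMI  r2←0x65
6: ✓ SUBMI  r3←0x2a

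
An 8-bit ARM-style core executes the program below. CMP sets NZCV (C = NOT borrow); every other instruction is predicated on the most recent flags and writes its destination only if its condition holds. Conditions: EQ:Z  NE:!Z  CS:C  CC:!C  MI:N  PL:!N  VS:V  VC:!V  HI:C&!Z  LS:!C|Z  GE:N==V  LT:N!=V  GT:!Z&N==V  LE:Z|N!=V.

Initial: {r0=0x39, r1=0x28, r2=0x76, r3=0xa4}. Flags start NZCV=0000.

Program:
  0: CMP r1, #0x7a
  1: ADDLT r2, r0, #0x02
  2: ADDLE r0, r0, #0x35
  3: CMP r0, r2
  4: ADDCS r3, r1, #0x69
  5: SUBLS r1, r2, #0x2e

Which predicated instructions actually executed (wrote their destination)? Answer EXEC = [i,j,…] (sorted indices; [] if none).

0: ✓ CMP  NZCV=1000
1: ✓ ADDLT  r2←0x3b
2: ✓ ADDLE  r0←0x6e
3: ✓ CMP  NZCV=0010
4: ✓ ADDCS  r3←0x91
5: · SUBLS

EXEC = [1,2,4]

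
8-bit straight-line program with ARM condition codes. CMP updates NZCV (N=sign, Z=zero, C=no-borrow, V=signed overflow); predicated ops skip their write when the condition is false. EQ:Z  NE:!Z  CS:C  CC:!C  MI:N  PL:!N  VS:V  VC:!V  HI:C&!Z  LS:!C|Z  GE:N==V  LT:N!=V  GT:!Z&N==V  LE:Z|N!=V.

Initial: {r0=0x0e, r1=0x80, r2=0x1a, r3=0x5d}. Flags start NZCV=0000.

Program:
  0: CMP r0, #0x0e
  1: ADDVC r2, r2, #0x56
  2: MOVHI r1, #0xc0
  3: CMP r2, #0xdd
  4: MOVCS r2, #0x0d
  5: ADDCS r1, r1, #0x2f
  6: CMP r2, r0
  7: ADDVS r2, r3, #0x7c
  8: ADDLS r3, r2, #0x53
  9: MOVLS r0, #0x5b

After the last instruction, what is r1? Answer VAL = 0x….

[0] flags=0110 → (cmp)
[1] flags=0110 VC?T → r2=0x70
[2] flags=0110 HI?F → skip
[3] flags=1001 → (cmp)
[4] flags=1001 CS?F → skip
[5] flags=1001 CS?F → skip
[6] flags=0010 → (cmp)
[7] flags=0010 VS?F → skip
[8] flags=0010 LS?F → skip
[9] flags=0010 LS?F → skip

VAL = 0x80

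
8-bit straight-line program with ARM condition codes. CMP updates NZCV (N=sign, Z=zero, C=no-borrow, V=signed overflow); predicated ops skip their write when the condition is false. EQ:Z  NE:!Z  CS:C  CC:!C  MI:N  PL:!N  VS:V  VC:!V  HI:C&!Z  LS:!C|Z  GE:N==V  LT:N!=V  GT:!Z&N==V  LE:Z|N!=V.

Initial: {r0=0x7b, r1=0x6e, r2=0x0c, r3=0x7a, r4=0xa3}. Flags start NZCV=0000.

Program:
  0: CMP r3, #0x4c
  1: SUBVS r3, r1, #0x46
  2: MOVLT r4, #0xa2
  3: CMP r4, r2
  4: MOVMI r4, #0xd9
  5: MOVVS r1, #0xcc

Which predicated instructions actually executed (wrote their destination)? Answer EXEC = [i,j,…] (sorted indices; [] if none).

[0] flags=0010 → (cmp)
[1] flags=0010 VS?F → skip
[2] flags=0010 LT?F → skip
[3] flags=1010 → (cmp)
[4] flags=1010 MI?T → r4=0xd9
[5] flags=1010 VS?F → skip

EXEC = [4]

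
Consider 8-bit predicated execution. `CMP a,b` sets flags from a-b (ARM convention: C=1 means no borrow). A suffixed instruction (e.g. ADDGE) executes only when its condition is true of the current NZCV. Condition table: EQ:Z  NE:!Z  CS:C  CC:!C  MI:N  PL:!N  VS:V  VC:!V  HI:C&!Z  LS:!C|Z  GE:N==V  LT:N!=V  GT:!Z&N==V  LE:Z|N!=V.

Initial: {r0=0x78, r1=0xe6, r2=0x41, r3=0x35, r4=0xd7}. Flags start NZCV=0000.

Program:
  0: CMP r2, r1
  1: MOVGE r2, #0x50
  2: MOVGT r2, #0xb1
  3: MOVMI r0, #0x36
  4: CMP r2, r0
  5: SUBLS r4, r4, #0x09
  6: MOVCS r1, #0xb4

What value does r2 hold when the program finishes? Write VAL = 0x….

[0] flags=0000 → (cmp)
[1] flags=0000 GE?T → r2=0x50
[2] flags=0000 GT?T → r2=0xb1
[3] flags=0000 MI?F → skip
[4] flags=0011 → (cmp)
[5] flags=0011 LS?F → skip
[6] flags=0011 CS?T → r1=0xb4

VAL = 0xb1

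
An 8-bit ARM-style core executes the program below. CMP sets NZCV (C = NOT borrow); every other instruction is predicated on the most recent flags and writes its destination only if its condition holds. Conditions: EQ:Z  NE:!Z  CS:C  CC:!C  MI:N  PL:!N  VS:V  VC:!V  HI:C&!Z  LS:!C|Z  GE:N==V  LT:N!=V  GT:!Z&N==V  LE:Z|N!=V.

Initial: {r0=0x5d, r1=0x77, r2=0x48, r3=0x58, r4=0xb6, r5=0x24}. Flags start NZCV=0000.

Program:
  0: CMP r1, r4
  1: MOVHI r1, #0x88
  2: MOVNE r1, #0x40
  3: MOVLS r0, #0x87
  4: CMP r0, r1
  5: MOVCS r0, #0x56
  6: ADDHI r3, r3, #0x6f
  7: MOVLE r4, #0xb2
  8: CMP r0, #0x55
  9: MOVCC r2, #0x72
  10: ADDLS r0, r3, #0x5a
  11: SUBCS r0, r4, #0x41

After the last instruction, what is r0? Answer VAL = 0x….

[0] flags=1001 → (cmp)
[1] flags=1001 HI?F → skip
[2] flags=1001 NE?T → r1=0x40
[3] flags=1001 LS?T → r0=0x87
[4] flags=0011 → (cmp)
[5] flags=0011 CS?T → r0=0x56
[6] flags=0011 HI?T → r3=0xc7
[7] flags=0011 LE?T → r4=0xb2
[8] flags=0010 → (cmp)
[9] flags=0010 CC?F → skip
[10] flags=0010 LS?F → skip
[11] flags=0010 CS?T → r0=0x71

VAL = 0x71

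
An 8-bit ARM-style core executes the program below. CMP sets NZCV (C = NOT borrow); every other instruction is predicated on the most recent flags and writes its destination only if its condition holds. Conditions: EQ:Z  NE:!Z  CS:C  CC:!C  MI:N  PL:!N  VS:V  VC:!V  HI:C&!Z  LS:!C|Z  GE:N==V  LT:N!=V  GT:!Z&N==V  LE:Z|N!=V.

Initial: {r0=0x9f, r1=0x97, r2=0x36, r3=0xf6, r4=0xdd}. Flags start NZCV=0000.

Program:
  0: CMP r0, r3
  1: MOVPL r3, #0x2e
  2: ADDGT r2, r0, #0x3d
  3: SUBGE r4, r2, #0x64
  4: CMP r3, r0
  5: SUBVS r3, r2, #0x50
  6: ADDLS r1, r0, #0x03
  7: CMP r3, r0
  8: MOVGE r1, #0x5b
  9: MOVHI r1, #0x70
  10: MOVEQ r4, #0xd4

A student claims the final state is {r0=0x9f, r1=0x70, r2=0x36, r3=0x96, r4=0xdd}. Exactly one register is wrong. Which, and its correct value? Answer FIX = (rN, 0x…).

FIX = (r3, 0xf6)

[0] flags=1000 → (cmp)
[1] flags=1000 PL?F → skip
[2] flags=1000 GT?F → skip
[3] flags=1000 GE?F → skip
[4] flags=0010 → (cmp)
[5] flags=0010 VS?F → skip
[6] flags=0010 LS?F → skip
[7] flags=0010 → (cmp)
[8] flags=0010 GE?T → r1=0x5b
[9] flags=0010 HI?T → r1=0x70
[10] flags=0010 EQ?F → skip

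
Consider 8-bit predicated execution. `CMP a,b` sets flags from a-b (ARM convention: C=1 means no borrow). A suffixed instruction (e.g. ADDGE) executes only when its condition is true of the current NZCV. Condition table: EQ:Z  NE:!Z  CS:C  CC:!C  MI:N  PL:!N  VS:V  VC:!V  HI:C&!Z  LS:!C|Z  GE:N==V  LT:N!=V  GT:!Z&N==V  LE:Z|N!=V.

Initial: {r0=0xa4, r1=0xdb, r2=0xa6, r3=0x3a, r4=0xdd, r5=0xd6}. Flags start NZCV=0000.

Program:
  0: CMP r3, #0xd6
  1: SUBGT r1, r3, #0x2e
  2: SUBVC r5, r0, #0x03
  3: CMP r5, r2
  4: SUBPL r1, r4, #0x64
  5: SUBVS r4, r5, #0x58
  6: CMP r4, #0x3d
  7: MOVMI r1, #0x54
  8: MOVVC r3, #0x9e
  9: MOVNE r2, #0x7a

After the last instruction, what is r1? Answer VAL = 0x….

VAL = 0x54

[0] flags=0000 → (cmp)
[1] flags=0000 GT?T → r1=0x0c
[2] flags=0000 VC?T → r5=0xa1
[3] flags=1000 → (cmp)
[4] flags=1000 PL?F → skip
[5] flags=1000 VS?F → skip
[6] flags=1010 → (cmp)
[7] flags=1010 MI?T → r1=0x54
[8] flags=1010 VC?T → r3=0x9e
[9] flags=1010 NE?T → r2=0x7a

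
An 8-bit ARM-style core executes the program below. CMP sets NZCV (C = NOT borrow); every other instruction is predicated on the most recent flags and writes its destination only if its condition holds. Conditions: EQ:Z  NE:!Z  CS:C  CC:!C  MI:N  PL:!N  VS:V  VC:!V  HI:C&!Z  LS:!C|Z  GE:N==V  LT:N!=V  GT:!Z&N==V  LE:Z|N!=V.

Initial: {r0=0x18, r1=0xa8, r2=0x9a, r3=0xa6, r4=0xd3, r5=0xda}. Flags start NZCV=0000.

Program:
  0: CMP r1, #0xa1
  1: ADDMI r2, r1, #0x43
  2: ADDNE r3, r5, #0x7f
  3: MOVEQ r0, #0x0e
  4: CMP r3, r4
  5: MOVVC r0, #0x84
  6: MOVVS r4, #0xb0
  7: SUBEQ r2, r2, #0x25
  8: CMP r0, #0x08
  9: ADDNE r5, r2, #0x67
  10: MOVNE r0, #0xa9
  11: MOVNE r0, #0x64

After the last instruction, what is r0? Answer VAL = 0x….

VAL = 0x64

[0] flags=0010 → (cmp)
[1] flags=0010 MI?F → skip
[2] flags=0010 NE?T → r3=0x59
[3] flags=0010 EQ?F → skip
[4] flags=1001 → (cmp)
[5] flags=1001 VC?F → skip
[6] flags=1001 VS?T → r4=0xb0
[7] flags=1001 EQ?F → skip
[8] flags=0010 → (cmp)
[9] flags=0010 NE?T → r5=0x01
[10] flags=0010 NE?T → r0=0xa9
[11] flags=0010 NE?T → r0=0x64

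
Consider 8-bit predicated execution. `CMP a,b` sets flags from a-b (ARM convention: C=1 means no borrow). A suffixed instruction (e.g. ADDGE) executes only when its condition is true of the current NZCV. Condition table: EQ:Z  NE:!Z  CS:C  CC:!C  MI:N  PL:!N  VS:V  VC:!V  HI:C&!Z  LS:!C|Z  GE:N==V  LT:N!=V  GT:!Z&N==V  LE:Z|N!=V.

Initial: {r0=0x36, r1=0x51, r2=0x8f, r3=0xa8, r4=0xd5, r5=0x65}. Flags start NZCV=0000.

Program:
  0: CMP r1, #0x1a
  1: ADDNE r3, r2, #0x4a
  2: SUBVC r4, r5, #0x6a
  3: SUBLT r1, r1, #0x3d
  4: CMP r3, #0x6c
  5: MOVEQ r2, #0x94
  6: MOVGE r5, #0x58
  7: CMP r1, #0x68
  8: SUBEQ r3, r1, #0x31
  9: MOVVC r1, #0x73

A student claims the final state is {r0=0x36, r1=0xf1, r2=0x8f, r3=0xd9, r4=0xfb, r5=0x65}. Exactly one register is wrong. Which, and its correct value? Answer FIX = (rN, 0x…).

[0] flags=0010 → (cmp)
[1] flags=0010 NE?T → r3=0xd9
[2] flags=0010 VC?T → r4=0xfb
[3] flags=0010 LT?F → skip
[4] flags=0011 → (cmp)
[5] flags=0011 EQ?F → skip
[6] flags=0011 GE?F → skip
[7] flags=1000 → (cmp)
[8] flags=1000 EQ?F → skip
[9] flags=1000 VC?T → r1=0x73

FIX = (r1, 0x73)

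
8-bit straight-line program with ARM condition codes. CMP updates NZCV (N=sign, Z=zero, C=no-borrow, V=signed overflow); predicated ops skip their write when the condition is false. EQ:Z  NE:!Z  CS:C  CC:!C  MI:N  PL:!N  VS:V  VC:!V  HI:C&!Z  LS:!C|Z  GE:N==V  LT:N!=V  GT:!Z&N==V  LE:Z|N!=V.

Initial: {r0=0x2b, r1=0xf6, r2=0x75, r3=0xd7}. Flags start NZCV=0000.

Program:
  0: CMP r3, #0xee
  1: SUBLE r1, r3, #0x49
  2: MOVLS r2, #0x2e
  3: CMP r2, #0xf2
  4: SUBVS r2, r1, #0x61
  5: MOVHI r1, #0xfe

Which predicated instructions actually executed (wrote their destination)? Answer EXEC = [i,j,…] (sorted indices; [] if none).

EXEC = [1,2]

0: ✓ CMP  NZCV=1000
1: ✓ SUBLE  r1←0x8e
2: ✓ MOVLS  r2←0x2e
3: ✓ CMP  NZCV=0000
4: · SUBVS
5: · MOVHI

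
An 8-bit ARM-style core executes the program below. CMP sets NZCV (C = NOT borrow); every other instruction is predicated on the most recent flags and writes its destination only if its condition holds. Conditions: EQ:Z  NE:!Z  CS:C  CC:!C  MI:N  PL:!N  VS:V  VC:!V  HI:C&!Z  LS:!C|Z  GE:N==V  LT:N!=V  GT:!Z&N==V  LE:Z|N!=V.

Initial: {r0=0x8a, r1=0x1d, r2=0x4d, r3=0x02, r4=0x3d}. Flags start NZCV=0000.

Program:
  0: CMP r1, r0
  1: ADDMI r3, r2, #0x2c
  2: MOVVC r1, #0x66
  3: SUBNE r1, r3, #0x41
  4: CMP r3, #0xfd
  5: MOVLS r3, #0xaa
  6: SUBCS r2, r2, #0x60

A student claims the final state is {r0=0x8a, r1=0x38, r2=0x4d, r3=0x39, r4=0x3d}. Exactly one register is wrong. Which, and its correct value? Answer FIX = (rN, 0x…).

0: ✓ CMP  NZCV=1001
1: ✓ ADDMI  r3←0x79
2: · MOVVC
3: ✓ SUBNE  r1←0x38
4: ✓ CMP  NZCV=0000
5: ✓ MOVLS  r3←0xaa
6: · SUBCS

FIX = (r3, 0xaa)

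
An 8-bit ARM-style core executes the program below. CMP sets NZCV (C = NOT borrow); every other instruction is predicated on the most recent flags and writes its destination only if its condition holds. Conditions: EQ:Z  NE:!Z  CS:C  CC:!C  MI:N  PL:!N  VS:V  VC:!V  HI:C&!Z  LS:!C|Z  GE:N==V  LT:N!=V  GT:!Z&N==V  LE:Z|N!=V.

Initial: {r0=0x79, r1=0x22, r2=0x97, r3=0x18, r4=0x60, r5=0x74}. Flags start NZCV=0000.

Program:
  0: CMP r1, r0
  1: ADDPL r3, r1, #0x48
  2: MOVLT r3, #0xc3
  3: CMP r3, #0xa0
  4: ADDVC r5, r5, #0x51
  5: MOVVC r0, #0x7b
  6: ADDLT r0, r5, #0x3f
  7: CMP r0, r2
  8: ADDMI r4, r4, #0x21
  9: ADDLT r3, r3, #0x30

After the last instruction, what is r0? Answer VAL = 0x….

VAL = 0x7b

0: ✓ CMP  NZCV=1000
1: · ADDPL
2: ✓ MOVLT  r3←0xc3
3: ✓ CMP  NZCV=0010
4: ✓ ADDVC  r5←0xc5
5: ✓ MOVVC  r0←0x7b
6: · ADDLT
7: ✓ CMP  NZCV=1001
8: ✓ ADDMI  r4←0x81
9: · ADDLT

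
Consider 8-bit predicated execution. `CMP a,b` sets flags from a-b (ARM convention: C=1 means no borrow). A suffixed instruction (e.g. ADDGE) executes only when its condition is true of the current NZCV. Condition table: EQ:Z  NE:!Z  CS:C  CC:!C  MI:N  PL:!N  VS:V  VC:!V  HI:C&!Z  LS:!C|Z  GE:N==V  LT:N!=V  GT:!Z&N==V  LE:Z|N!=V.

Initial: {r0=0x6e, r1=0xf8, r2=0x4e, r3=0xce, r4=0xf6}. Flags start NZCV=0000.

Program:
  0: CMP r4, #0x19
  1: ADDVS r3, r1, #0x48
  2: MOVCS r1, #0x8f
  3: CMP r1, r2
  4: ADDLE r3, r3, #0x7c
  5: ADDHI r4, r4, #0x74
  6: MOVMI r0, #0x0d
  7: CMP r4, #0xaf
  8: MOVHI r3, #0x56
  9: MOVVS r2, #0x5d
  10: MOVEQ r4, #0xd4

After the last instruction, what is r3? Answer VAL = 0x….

0: ✓ CMP  NZCV=1010
1: · ADDVS
2: ✓ MOVCS  r1←0x8f
3: ✓ CMP  NZCV=0011
4: ✓ ADDLE  r3←0x4a
5: ✓ ADDHI  r4←0x6a
6: · MOVMI
7: ✓ CMP  NZCV=1001
8: · MOVHI
9: ✓ MOVVS  r2←0x5d
10: · MOVEQ

VAL = 0x4a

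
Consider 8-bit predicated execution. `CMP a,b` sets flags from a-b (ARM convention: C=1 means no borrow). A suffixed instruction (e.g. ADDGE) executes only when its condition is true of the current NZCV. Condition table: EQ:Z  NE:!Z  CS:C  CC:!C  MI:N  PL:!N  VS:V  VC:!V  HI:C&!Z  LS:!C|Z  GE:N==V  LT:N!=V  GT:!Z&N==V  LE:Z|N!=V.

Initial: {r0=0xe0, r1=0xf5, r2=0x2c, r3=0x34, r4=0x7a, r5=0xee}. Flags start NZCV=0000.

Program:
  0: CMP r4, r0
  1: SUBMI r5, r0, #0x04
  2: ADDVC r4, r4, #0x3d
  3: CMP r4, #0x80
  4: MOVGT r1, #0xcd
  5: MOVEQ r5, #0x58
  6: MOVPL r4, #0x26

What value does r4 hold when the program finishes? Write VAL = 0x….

VAL = 0x7a

[0] flags=1001 → (cmp)
[1] flags=1001 MI?T → r5=0xdc
[2] flags=1001 VC?F → skip
[3] flags=1001 → (cmp)
[4] flags=1001 GT?T → r1=0xcd
[5] flags=1001 EQ?F → skip
[6] flags=1001 PL?F → skip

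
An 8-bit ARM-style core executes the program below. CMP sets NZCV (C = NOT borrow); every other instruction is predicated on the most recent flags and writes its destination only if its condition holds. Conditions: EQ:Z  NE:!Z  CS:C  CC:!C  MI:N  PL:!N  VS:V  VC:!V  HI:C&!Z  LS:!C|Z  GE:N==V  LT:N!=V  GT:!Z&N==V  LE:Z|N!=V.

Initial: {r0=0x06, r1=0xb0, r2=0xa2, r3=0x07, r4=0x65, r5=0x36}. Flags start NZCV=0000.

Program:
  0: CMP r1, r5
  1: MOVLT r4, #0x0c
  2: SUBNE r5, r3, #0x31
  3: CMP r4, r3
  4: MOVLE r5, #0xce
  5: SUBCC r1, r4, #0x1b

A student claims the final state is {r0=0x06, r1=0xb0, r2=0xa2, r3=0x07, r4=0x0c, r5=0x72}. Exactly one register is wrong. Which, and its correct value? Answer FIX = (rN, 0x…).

[0] flags=0011 → (cmp)
[1] flags=0011 LT?T → r4=0x0c
[2] flags=0011 NE?T → r5=0xd6
[3] flags=0010 → (cmp)
[4] flags=0010 LE?F → skip
[5] flags=0010 CC?F → skip

FIX = (r5, 0xd6)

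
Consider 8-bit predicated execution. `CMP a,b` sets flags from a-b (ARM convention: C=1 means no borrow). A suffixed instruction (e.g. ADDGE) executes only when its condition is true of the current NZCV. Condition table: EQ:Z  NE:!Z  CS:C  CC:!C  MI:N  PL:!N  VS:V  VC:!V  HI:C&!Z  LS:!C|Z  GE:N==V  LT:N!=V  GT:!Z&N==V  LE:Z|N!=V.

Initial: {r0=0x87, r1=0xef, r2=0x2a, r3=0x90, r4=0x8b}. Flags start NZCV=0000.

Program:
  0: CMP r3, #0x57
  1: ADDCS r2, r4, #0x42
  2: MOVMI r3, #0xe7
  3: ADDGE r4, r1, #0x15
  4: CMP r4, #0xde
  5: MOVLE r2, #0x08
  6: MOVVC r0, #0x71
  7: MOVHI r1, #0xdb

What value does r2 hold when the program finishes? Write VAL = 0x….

VAL = 0x08

[0] flags=0011 → (cmp)
[1] flags=0011 CS?T → r2=0xcd
[2] flags=0011 MI?F → skip
[3] flags=0011 GE?F → skip
[4] flags=1000 → (cmp)
[5] flags=1000 LE?T → r2=0x08
[6] flags=1000 VC?T → r0=0x71
[7] flags=1000 HI?F → skip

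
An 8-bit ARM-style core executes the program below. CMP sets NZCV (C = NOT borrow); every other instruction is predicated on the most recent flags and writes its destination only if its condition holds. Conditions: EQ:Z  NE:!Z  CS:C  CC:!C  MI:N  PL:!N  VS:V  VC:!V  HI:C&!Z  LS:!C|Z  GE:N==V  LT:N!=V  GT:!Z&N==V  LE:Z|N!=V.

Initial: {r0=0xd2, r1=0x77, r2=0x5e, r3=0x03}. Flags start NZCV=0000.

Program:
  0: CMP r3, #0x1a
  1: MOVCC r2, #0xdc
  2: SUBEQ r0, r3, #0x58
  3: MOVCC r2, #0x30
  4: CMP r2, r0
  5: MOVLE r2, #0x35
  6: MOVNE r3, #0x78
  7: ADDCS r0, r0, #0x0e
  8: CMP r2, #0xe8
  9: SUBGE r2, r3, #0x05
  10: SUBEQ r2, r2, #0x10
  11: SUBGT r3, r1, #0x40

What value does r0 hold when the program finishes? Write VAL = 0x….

0: ✓ CMP  NZCV=1000
1: ✓ MOVCC  r2←0xdc
2: · SUBEQ
3: ✓ MOVCC  r2←0x30
4: ✓ CMP  NZCV=0000
5: · MOVLE
6: ✓ MOVNE  r3←0x78
7: · ADDCS
8: ✓ CMP  NZCV=0000
9: ✓ SUBGE  r2←0x73
10: · SUBEQ
11: ✓ SUBGT  r3←0x37

VAL = 0xd2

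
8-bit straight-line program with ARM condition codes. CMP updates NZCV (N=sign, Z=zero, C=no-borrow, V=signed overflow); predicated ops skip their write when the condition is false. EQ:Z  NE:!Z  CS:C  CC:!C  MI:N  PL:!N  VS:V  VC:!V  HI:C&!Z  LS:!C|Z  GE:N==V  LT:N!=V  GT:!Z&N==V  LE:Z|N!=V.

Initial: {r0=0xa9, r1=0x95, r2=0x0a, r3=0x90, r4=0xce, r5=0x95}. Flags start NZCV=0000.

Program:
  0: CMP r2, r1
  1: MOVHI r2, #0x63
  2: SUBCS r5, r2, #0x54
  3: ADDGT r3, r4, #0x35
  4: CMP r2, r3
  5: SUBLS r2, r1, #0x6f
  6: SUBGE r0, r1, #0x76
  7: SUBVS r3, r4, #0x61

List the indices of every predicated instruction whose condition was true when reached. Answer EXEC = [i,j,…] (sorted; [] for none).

[0] flags=0000 → (cmp)
[1] flags=0000 HI?F → skip
[2] flags=0000 CS?F → skip
[3] flags=0000 GT?T → r3=0x03
[4] flags=0010 → (cmp)
[5] flags=0010 LS?F → skip
[6] flags=0010 GE?T → r0=0x1f
[7] flags=0010 VS?F → skip

EXEC = [3,6]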